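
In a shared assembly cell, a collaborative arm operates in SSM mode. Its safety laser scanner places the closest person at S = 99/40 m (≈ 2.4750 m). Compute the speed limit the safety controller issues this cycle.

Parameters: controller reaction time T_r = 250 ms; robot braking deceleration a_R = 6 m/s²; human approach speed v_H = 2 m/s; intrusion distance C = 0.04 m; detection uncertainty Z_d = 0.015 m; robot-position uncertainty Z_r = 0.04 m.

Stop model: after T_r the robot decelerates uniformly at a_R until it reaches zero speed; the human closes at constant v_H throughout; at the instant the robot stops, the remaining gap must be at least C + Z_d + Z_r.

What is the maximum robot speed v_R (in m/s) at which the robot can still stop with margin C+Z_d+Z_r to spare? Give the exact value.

v_R_max = 12/5 m/s = 2.4000 m/s

collect terms ⇒ (1/12)·v_R² + (7/12)·v_R + (-47/25) = 0
  disc = (7/12)² − 4·(1/12)·(-47/25) = 3481/3600 ; √disc = 59/60
  v_R = (−(7/12) + 59/60) / (2·(1/12)) = 12/5 m/s
check:
T_s = v_R/a_R = (12/5)/6 = 0.4000 s
reaction-phase robot travel = 2.4000·0.2500 = 0.6000 m
robot under decel: 2.4000²/(2·6.0000) = 0.4800 m
human closes 2.0000·0.6500 = 1.3000 m
margins: 0.0400+0.0150+0.0400 = 0.0950 m
sum ≈ 0.6000+0.4800+1.3000+0.0950 ≈ 2.4750 m = S ✓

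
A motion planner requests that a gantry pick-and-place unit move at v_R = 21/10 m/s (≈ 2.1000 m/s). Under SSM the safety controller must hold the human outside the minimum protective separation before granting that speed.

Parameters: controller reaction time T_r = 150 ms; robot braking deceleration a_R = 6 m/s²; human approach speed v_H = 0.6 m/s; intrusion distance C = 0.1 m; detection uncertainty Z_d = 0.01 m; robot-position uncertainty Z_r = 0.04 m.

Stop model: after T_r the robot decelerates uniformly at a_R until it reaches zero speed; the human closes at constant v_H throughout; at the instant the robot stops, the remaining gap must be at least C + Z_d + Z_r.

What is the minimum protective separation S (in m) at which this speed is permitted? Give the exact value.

S_min = 453/400 m = 1.1325 m

T_s = v_R/a_R = (21/10)/6 = 0.3500 s
robot covers v_R·T_r = 2.1000·0.1500 = 0.3150 m before braking
robot under decel: 2.1000²/(2·6.0000) = 0.3675 m
human closes 0.6000·0.5000 = 0.3000 m
C+Z_d+Z_r = 0.1000+0.0100+0.0400 = 0.1500 m
S_min ≈ 0.3150+0.3675+0.3000+0.1500  ⇒  S_min = 453/400 m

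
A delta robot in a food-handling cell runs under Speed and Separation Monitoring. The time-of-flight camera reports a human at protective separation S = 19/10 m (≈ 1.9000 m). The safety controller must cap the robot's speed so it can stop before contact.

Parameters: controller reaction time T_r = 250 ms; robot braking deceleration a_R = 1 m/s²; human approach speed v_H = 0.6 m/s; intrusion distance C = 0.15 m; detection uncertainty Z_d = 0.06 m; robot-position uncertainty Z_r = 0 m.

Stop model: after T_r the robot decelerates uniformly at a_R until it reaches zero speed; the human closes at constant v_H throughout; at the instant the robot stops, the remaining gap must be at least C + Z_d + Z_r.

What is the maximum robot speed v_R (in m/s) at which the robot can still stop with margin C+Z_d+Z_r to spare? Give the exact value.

v_R_max = 11/10 m/s = 1.1000 m/s

quadratic (1/2)·v² + (17/20)·v + (-77/50) = 0
  disc = (17/20)² − 4·(1/2)·(-77/50) = 1521/400 ; √disc = 39/20
  v_R = (−(17/20) + 39/20) / (2·(1/2)) = 11/10 m/s
check:
T_s = v_R/a_R = (11/10)/1 = 1.1000 s
robot covers v_R·T_r = 1.1000·0.2500 = 0.2750 m before braking
robot covers 1.1000·1.1000 − ½·1.0000·1.1000² = 0.6050 m while stopping
human over T_r+T_s: 0.6000·(0.2500+1.1000) = 0.8100 m
C+Z_d+Z_r = 0.1500+0.0600+0.0000 = 0.2100 m
sum ≈ 0.2750+0.6050+0.8100+0.2100 ≈ 1.9000 m = S ✓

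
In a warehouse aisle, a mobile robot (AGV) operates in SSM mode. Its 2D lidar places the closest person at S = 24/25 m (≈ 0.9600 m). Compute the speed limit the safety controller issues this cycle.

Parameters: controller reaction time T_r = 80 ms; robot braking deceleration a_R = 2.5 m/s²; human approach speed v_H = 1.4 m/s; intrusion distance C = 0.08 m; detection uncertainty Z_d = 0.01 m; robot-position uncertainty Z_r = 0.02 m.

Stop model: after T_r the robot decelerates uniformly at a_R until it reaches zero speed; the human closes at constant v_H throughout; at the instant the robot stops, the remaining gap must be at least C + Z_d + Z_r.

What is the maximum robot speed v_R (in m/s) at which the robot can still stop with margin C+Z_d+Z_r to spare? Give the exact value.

collect terms ⇒ (1/5)·v_R² + (16/25)·v_R + (-369/500) = 0
  disc = (16/25)² − 4·(1/5)·(-369/500) = 1 ; √disc = 1
  v_R = (−(16/25) + 1) / (2·(1/5)) = 9/10 m/s
check:
braking lasts T_s = (9/10)/(5/2) = 0.3600 s
robot covers v_R·T_r = 0.9000·0.0800 = 0.0720 m before braking
braking distance = 0.9000²/(2·2.5000) = 0.1620 m
person approaches 1.4000·(0.0800+0.3600) = 0.6160 m
margins: 0.0800+0.0100+0.0200 = 0.1100 m
sum ≈ 0.0720+0.1620+0.6160+0.1100 ≈ 0.9600 m = S ✓

v_R_max = 9/10 m/s = 0.9000 m/s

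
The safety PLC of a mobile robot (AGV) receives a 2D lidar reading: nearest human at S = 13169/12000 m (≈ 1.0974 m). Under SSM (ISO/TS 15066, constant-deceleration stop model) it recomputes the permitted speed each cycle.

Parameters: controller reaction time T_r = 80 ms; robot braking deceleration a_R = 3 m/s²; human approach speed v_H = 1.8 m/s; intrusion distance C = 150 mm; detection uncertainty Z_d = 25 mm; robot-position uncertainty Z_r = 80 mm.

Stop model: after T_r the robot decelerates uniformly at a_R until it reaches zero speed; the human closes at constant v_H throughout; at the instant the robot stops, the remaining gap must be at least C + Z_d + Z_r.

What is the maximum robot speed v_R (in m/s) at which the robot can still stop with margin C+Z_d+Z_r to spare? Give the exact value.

v_R_max = 17/20 m/s = 0.8500 m/s

quadratic (1/6)·v² + (17/25)·v + (-8381/12000) = 0
  disc = (17/25)² − 4·(1/6)·(-8381/12000) = 83521/90000 ; √disc = 289/300
  v_R = (−(17/25) + 289/300) / (2·(1/6)) = 17/20 m/s
check:
braking lasts T_s = (17/20)/3 = 0.2833 s
reaction-phase robot travel = 0.8500·0.0800 = 0.0680 m
robot covers 0.8500·0.2833 − ½·3.0000·0.2833² = 0.1204 m while stopping
person approaches 1.8000·(0.0800+0.2833) = 0.6540 m
C+Z_d+Z_r = 0.1500+0.0250+0.0800 = 0.2550 m
sum ≈ 0.0680+0.1204+0.6540+0.2550 ≈ 1.0974 m = S ✓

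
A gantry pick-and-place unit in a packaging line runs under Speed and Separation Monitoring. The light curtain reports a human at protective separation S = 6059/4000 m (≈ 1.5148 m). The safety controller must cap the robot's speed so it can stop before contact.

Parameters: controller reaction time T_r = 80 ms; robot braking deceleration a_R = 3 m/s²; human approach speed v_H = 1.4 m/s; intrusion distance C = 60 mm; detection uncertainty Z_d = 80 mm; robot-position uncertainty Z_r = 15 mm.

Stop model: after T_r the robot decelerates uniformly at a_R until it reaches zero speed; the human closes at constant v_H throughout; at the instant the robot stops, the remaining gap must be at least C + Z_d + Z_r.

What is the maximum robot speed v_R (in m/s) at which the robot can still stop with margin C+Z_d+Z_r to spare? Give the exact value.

at the boundary: (1/6)·v² + (41/75)·v + (-4991/4000) = 0
  disc = (41/75)² − 4·(1/6)·(-4991/4000) = 101761/90000 ; √disc = 319/300
  v_R = (−(41/75) + 319/300) / (2·(1/6)) = 31/20 m/s
check:
T_s = v_R/a_R = (31/20)/3 = 0.5167 s
robot in T_r: 1.5500·0.0800 = 0.1240 m
braking distance = 1.5500²/(2·3.0000) = 0.4004 m
human over T_r+T_s: 1.4000·(0.0800+0.5167) = 0.8353 m
margins: 0.0600+0.0800+0.0150 = 0.1550 m
sum ≈ 0.1240+0.4004+0.8353+0.1550 ≈ 1.5148 m = S ✓

v_R_max = 31/20 m/s = 1.5500 m/s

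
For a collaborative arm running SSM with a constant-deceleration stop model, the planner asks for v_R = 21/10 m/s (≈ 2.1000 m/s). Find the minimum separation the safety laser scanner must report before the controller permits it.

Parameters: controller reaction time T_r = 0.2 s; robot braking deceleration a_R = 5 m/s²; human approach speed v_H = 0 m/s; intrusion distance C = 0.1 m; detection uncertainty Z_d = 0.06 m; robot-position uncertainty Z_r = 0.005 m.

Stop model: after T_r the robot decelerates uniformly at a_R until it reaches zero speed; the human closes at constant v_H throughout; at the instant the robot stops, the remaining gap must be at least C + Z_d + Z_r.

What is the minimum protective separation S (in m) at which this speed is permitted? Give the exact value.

T_s = v_R/a_R = (21/10)/5 = 0.4200 s
reaction-phase robot travel = 2.1000·0.2000 = 0.4200 m
braking distance = 2.1000²/(2·5.0000) = 0.4410 m
person approaches 0.0000·(0.2000+0.4200) = 0.0000 m
residual clearance needed = 0.1000+0.0600+0.0050 = 0.1650 m
S_min ≈ 0.4200+0.4410+0.0000+0.1650  ⇒  S_min = 513/500 m

S_min = 513/500 m = 1.0260 m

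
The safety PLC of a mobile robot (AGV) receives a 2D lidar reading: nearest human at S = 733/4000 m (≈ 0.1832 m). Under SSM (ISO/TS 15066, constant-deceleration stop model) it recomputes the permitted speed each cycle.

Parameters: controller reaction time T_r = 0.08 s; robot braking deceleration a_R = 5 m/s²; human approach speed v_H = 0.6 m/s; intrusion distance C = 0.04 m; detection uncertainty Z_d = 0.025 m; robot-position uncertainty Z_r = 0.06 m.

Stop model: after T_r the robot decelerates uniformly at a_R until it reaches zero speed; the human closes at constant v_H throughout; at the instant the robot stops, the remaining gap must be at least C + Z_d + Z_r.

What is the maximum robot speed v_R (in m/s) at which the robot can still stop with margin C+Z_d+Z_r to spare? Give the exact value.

at the boundary: (1/10)·v² + (1/5)·v + (-41/4000) = 0
  disc = (1/5)² − 4·(1/10)·(-41/4000) = 441/10000 ; √disc = 21/100
  v_R = (−(1/5) + 21/100) / (2·(1/10)) = 1/20 m/s
check:
T_s = v_R/a_R = (1/20)/5 = 0.0100 s
robot in T_r: 0.0500·0.0800 = 0.0040 m
robot under decel: 0.0500²/(2·5.0000) = 0.0003 m
human over T_r+T_s: 0.6000·(0.0800+0.0100) = 0.0540 m
C+Z_d+Z_r = 0.0400+0.0250+0.0600 = 0.1250 m
sum ≈ 0.0040+0.0003+0.0540+0.1250 ≈ 0.1832 m = S ✓

v_R_max = 1/20 m/s = 0.0500 m/s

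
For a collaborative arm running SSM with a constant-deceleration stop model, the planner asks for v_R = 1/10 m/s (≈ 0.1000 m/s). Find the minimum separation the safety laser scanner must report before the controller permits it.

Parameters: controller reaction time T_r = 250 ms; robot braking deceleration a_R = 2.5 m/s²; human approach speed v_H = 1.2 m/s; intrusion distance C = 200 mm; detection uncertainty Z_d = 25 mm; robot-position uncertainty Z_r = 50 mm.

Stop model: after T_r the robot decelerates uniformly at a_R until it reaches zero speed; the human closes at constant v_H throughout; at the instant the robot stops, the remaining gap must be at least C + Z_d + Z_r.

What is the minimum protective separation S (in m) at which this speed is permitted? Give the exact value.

stop time T_s = (1/10)/(5/2) = 0.0400 s
robot in T_r: 0.1000·0.2500 = 0.0250 m
robot under decel: 0.1000²/(2·2.5000) = 0.0020 m
human over T_r+T_s: 1.2000·(0.2500+0.0400) = 0.3480 m
margins: 0.2000+0.0250+0.0500 = 0.2750 m
S_min ≈ 0.0250+0.0020+0.3480+0.2750  ⇒  S_min = 13/20 m

S_min = 13/20 m = 0.6500 m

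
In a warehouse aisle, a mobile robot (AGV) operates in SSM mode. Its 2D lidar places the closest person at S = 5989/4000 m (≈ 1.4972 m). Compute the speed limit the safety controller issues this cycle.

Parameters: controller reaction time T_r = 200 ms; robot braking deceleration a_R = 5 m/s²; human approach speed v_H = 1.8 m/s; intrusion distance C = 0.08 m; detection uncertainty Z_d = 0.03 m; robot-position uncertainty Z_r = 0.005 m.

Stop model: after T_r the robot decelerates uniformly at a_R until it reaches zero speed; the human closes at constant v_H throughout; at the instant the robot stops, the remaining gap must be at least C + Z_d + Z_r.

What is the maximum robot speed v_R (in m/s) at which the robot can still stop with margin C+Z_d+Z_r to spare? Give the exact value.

v_R_max = 29/20 m/s = 1.4500 m/s

at the boundary: (1/10)·v² + (14/25)·v + (-4089/4000) = 0
  disc = (14/25)² − 4·(1/10)·(-4089/4000) = 289/400 ; √disc = 17/20
  v_R = (−(14/25) + 17/20) / (2·(1/10)) = 29/20 m/s
check:
braking lasts T_s = (29/20)/5 = 0.2900 s
robot covers v_R·T_r = 1.4500·0.2000 = 0.2900 m before braking
braking distance = 1.4500²/(2·5.0000) = 0.2102 m
person approaches 1.8000·(0.2000+0.2900) = 0.8820 m
C+Z_d+Z_r = 0.0800+0.0300+0.0050 = 0.1150 m
sum ≈ 0.2900+0.2102+0.8820+0.1150 ≈ 1.4972 m = S ✓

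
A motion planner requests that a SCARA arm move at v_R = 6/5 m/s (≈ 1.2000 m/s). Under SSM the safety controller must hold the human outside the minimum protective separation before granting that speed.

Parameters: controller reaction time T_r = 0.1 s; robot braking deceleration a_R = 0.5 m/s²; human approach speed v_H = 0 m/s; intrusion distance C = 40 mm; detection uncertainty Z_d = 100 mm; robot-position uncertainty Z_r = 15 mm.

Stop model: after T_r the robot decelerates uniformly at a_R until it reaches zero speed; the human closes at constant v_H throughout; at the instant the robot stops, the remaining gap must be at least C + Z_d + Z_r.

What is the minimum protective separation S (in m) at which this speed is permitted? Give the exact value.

S_min = 343/200 m = 1.7150 m

T_s = v_R/a_R = (6/5)/(1/2) = 2.4000 s
robot covers v_R·T_r = 1.2000·0.1000 = 0.1200 m before braking
robot covers 1.2000·2.4000 − ½·0.5000·2.4000² = 1.4400 m while stopping
human closes 0.0000·2.5000 = 0.0000 m
C+Z_d+Z_r = 0.0400+0.1000+0.0150 = 0.1550 m
S_min ≈ 0.1200+1.4400+0.0000+0.1550  ⇒  S_min = 343/200 m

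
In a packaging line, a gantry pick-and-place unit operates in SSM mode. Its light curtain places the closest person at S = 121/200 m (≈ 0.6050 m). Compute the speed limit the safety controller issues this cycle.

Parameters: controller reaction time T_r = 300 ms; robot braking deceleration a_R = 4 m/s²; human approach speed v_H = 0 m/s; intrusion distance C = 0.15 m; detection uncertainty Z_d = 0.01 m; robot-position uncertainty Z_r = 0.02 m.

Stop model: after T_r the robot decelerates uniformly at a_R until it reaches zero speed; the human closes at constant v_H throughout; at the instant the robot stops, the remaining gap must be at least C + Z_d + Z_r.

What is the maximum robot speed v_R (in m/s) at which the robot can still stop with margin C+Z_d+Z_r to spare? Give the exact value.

v_R_max = 1 m/s = 1.0000 m/s

collect terms ⇒ (1/8)·v_R² + (3/10)·v_R + (-17/40) = 0
  disc = (3/10)² − 4·(1/8)·(-17/40) = 121/400 ; √disc = 11/20
  v_R = (−(3/10) + 11/20) / (2·(1/8)) = 1 m/s
check:
braking lasts T_s = 1/4 = 0.2500 s
robot covers v_R·T_r = 1.0000·0.3000 = 0.3000 m before braking
robot under decel: 1.0000²/(2·4.0000) = 0.1250 m
person approaches 0.0000·(0.3000+0.2500) = 0.0000 m
C+Z_d+Z_r = 0.1500+0.0100+0.0200 = 0.1800 m
sum ≈ 0.3000+0.1250+0.0000+0.1800 ≈ 0.6050 m = S ✓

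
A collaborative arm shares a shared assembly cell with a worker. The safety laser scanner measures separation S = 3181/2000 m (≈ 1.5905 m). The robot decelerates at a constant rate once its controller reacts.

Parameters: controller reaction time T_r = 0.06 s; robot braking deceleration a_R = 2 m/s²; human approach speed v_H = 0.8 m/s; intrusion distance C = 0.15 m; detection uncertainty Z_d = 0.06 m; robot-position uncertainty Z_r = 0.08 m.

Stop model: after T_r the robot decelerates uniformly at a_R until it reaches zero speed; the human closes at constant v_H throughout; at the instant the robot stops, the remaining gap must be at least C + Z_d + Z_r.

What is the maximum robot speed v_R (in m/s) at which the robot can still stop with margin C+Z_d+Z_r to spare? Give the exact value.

v_R_max = 3/2 m/s = 1.5000 m/s

at the boundary: (1/4)·v² + (23/50)·v + (-501/400) = 0
  disc = (23/50)² − 4·(1/4)·(-501/400) = 14641/10000 ; √disc = 121/100
  v_R = (−(23/50) + 121/100) / (2·(1/4)) = 3/2 m/s
check:
T_s = v_R/a_R = (3/2)/2 = 0.7500 s
reaction-phase robot travel = 1.5000·0.0600 = 0.0900 m
robot covers 1.5000·0.7500 − ½·2.0000·0.7500² = 0.5625 m while stopping
human over T_r+T_s: 0.8000·(0.0600+0.7500) = 0.6480 m
C+Z_d+Z_r = 0.1500+0.0600+0.0800 = 0.2900 m
sum ≈ 0.0900+0.5625+0.6480+0.2900 ≈ 1.5905 m = S ✓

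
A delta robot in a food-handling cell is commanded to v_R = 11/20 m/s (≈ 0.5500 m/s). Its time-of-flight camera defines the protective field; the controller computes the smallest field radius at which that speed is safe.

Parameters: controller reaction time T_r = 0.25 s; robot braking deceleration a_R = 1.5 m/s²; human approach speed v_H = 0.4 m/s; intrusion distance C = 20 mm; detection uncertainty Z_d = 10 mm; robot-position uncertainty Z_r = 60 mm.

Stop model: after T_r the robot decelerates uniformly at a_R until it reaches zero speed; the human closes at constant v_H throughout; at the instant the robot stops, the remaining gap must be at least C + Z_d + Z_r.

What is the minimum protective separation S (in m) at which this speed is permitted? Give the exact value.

stop time T_s = (11/20)/(3/2) = 0.3667 s
reaction-phase robot travel = 0.5500·0.2500 = 0.1375 m
robot covers 0.5500·0.3667 − ½·1.5000·0.3667² = 0.1008 m while stopping
human over T_r+T_s: 0.4000·(0.2500+0.3667) = 0.2467 m
margins: 0.0200+0.0100+0.0600 = 0.0900 m
S_min ≈ 0.1375+0.1008+0.2467+0.0900  ⇒  S_min = 23/40 m

S_min = 23/40 m = 0.5750 m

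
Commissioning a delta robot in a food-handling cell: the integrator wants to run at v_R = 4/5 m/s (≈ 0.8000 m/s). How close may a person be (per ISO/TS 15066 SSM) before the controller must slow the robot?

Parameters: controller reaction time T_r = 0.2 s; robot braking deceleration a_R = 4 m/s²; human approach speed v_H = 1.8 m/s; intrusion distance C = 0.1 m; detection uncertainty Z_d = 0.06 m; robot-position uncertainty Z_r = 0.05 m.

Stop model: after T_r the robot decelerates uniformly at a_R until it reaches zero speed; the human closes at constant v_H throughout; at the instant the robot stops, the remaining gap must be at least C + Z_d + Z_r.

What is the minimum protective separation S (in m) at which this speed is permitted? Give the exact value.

braking lasts T_s = (4/5)/4 = 0.2000 s
robot in T_r: 0.8000·0.2000 = 0.1600 m
braking distance = 0.8000²/(2·4.0000) = 0.0800 m
person approaches 1.8000·(0.2000+0.2000) = 0.7200 m
C+Z_d+Z_r = 0.1000+0.0600+0.0500 = 0.2100 m
S_min ≈ 0.1600+0.0800+0.7200+0.2100  ⇒  S_min = 117/100 m

S_min = 117/100 m = 1.1700 m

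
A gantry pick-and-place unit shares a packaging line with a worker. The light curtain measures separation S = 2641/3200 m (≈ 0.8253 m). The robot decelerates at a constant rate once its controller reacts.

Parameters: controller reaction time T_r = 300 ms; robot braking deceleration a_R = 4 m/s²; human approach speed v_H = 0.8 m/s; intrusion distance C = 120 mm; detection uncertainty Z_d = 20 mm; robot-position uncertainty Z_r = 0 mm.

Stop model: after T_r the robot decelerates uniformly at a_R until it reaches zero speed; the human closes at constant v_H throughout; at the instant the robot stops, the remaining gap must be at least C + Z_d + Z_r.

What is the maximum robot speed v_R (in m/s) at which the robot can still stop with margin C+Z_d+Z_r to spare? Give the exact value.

v_R_max = 3/4 m/s = 0.7500 m/s

quadratic (1/8)·v² + (1/2)·v + (-57/128) = 0
  disc = (1/2)² − 4·(1/8)·(-57/128) = 121/256 ; √disc = 11/16
  v_R = (−(1/2) + 11/16) / (2·(1/8)) = 3/4 m/s
check:
T_s = v_R/a_R = (3/4)/4 = 0.1875 s
robot in T_r: 0.7500·0.3000 = 0.2250 m
robot covers 0.7500·0.1875 − ½·4.0000·0.1875² = 0.0703 m while stopping
human over T_r+T_s: 0.8000·(0.3000+0.1875) = 0.3900 m
residual clearance needed = 0.1200+0.0200+0.0000 = 0.1400 m
sum ≈ 0.2250+0.0703+0.3900+0.1400 ≈ 0.8253 m = S ✓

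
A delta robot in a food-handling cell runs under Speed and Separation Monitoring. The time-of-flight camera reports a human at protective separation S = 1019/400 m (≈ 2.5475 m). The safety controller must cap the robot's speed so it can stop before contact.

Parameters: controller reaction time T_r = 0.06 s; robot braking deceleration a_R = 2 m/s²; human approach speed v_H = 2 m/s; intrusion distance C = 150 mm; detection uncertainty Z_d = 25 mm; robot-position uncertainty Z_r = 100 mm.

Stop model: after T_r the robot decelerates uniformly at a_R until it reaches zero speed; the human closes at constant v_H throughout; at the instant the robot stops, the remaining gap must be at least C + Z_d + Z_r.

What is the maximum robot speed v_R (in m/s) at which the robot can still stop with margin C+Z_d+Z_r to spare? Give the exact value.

v_R_max = 3/2 m/s = 1.5000 m/s

at the boundary: (1/4)·v² + (53/50)·v + (-861/400) = 0
  disc = (53/50)² − 4·(1/4)·(-861/400) = 32761/10000 ; √disc = 181/100
  v_R = (−(53/50) + 181/100) / (2·(1/4)) = 3/2 m/s
check:
T_s = v_R/a_R = (3/2)/2 = 0.7500 s
robot covers v_R·T_r = 1.5000·0.0600 = 0.0900 m before braking
braking distance = 1.5000²/(2·2.0000) = 0.5625 m
human closes 2.0000·0.8100 = 1.6200 m
margins: 0.1500+0.0250+0.1000 = 0.2750 m
sum ≈ 0.0900+0.5625+1.6200+0.2750 ≈ 2.5475 m = S ✓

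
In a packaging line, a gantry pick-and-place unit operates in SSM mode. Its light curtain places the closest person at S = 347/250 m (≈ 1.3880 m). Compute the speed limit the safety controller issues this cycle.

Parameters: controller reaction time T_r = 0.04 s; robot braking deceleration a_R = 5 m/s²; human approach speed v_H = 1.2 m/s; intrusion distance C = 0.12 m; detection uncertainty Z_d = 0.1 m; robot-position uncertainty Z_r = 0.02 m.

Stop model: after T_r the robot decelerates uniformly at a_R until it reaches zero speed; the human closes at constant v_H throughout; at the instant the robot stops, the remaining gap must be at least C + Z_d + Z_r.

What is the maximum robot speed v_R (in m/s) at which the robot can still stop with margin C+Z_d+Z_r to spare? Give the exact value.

quadratic (1/10)·v² + (7/25)·v + (-11/10) = 0
  disc = (7/25)² − 4·(1/10)·(-11/10) = 324/625 ; √disc = 18/25
  v_R = (−(7/25) + 18/25) / (2·(1/10)) = 11/5 m/s
check:
stop time T_s = (11/5)/5 = 0.4400 s
robot covers v_R·T_r = 2.2000·0.0400 = 0.0880 m before braking
braking distance = 2.2000²/(2·5.0000) = 0.4840 m
human closes 1.2000·0.4800 = 0.5760 m
C+Z_d+Z_r = 0.1200+0.1000+0.0200 = 0.2400 m
sum ≈ 0.0880+0.4840+0.5760+0.2400 ≈ 1.3880 m = S ✓

v_R_max = 11/5 m/s = 2.2000 m/s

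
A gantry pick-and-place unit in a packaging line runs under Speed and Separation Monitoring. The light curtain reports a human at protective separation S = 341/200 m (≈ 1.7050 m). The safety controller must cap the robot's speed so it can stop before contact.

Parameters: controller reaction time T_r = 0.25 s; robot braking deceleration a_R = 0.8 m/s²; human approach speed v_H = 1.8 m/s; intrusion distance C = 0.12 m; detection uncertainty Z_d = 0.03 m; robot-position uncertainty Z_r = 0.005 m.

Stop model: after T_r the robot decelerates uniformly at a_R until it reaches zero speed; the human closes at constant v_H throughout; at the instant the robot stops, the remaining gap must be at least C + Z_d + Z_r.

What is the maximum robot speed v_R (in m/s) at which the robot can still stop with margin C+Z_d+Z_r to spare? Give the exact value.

at the boundary: (5/8)·v² + (5/2)·v + (-11/10) = 0
  disc = (5/2)² − 4·(5/8)·(-11/10) = 9 ; √disc = 3
  v_R = (−(5/2) + 3) / (2·(5/8)) = 2/5 m/s
check:
stop time T_s = (2/5)/(4/5) = 0.5000 s
robot covers v_R·T_r = 0.4000·0.2500 = 0.1000 m before braking
robot covers 0.4000·0.5000 − ½·0.8000·0.5000² = 0.1000 m while stopping
person approaches 1.8000·(0.2500+0.5000) = 1.3500 m
residual clearance needed = 0.1200+0.0300+0.0050 = 0.1550 m
sum ≈ 0.1000+0.1000+1.3500+0.1550 ≈ 1.7050 m = S ✓

v_R_max = 2/5 m/s = 0.4000 m/s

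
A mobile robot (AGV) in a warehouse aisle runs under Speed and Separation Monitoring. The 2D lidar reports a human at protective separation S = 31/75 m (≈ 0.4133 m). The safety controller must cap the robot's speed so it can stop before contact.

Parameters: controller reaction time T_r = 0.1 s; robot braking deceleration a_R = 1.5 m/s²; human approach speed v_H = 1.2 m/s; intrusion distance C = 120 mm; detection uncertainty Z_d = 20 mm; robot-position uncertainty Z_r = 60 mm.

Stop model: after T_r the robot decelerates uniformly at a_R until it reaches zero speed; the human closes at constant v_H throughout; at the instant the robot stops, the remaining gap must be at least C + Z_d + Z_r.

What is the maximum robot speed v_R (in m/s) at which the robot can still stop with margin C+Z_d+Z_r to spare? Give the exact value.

collect terms ⇒ (1/3)·v_R² + (9/10)·v_R + (-7/75) = 0
  disc = (9/10)² − 4·(1/3)·(-7/75) = 841/900 ; √disc = 29/30
  v_R = (−(9/10) + 29/30) / (2·(1/3)) = 1/10 m/s
check:
braking lasts T_s = (1/10)/(3/2) = 0.0667 s
robot in T_r: 0.1000·0.1000 = 0.0100 m
robot covers 0.1000·0.0667 − ½·1.5000·0.0667² = 0.0033 m while stopping
human closes 1.2000·0.1667 = 0.2000 m
residual clearance needed = 0.1200+0.0200+0.0600 = 0.2000 m
sum ≈ 0.0100+0.0033+0.2000+0.2000 ≈ 0.4133 m = S ✓

v_R_max = 1/10 m/s = 0.1000 m/s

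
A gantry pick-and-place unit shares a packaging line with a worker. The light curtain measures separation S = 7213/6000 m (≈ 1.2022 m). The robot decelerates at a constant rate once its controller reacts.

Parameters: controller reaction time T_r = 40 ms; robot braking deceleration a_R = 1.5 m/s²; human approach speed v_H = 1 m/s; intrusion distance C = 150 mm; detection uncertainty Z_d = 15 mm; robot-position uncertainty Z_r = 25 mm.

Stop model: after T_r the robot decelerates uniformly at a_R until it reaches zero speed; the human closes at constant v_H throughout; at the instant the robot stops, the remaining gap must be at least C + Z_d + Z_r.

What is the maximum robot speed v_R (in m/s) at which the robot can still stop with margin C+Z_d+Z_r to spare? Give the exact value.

at the boundary: (1/3)·v² + (53/75)·v + (-5833/6000) = 0
  disc = (53/75)² − 4·(1/3)·(-5833/6000) = 4489/2500 ; √disc = 67/50
  v_R = (−(53/75) + 67/50) / (2·(1/3)) = 19/20 m/s
check:
braking lasts T_s = (19/20)/(3/2) = 0.6333 s
robot covers v_R·T_r = 0.9500·0.0400 = 0.0380 m before braking
robot under decel: 0.9500²/(2·1.5000) = 0.3008 m
person approaches 1.0000·(0.0400+0.6333) = 0.6733 m
residual clearance needed = 0.1500+0.0150+0.0250 = 0.1900 m
sum ≈ 0.0380+0.3008+0.6733+0.1900 ≈ 1.2022 m = S ✓

v_R_max = 19/20 m/s = 0.9500 m/s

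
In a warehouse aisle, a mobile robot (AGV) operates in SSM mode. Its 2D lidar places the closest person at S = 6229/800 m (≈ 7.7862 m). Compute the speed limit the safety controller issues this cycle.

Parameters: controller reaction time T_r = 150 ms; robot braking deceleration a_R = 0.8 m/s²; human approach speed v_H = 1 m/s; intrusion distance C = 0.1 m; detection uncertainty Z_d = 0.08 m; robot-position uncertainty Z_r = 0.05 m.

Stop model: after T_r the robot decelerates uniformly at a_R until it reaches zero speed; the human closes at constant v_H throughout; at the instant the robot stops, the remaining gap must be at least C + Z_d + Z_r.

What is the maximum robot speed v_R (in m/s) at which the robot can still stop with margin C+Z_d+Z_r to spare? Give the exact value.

v_R_max = 5/2 m/s = 2.5000 m/s

collect terms ⇒ (5/8)·v_R² + (7/5)·v_R + (-237/32) = 0
  disc = (7/5)² − 4·(5/8)·(-237/32) = 32761/1600 ; √disc = 181/40
  v_R = (−(7/5) + 181/40) / (2·(5/8)) = 5/2 m/s
check:
stop time T_s = (5/2)/(4/5) = 3.1250 s
reaction-phase robot travel = 2.5000·0.1500 = 0.3750 m
braking distance = 2.5000²/(2·0.8000) = 3.9062 m
human closes 1.0000·3.2750 = 3.2750 m
margins: 0.1000+0.0800+0.0500 = 0.2300 m
sum ≈ 0.3750+3.9062+3.2750+0.2300 ≈ 7.7862 m = S ✓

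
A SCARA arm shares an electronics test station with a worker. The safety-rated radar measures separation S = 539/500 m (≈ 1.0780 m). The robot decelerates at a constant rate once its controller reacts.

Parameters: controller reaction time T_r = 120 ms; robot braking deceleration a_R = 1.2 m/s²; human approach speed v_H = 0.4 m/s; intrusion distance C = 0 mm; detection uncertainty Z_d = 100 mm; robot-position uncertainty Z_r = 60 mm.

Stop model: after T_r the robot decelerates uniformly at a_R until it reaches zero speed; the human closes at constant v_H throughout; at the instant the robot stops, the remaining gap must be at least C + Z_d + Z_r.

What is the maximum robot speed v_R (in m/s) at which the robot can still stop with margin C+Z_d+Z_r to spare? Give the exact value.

v_R_max = 1 m/s = 1.0000 m/s

quadratic (5/12)·v² + (34/75)·v + (-87/100) = 0
  disc = (34/75)² − 4·(5/12)·(-87/100) = 37249/22500 ; √disc = 193/150
  v_R = (−(34/75) + 193/150) / (2·(5/12)) = 1 m/s
check:
braking lasts T_s = 1/(6/5) = 0.8333 s
reaction-phase robot travel = 1.0000·0.1200 = 0.1200 m
braking distance = 1.0000²/(2·1.2000) = 0.4167 m
human over T_r+T_s: 0.4000·(0.1200+0.8333) = 0.3813 m
residual clearance needed = 0.0000+0.1000+0.0600 = 0.1600 m
sum ≈ 0.1200+0.4167+0.3813+0.1600 ≈ 1.0780 m = S ✓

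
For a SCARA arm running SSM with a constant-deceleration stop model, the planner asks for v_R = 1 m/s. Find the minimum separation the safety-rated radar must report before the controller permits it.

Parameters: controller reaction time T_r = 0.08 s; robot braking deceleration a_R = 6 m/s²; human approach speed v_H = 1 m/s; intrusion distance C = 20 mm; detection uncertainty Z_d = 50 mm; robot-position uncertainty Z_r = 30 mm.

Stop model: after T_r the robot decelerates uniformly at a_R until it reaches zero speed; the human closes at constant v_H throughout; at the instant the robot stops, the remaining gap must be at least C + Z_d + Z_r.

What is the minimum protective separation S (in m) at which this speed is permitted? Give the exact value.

T_s = v_R/a_R = 1/6 = 0.1667 s
robot covers v_R·T_r = 1.0000·0.0800 = 0.0800 m before braking
robot under decel: 1.0000²/(2·6.0000) = 0.0833 m
human closes 1.0000·0.2467 = 0.2467 m
residual clearance needed = 0.0200+0.0500+0.0300 = 0.1000 m
S_min ≈ 0.0800+0.0833+0.2467+0.1000  ⇒  S_min = 51/100 m

S_min = 51/100 m = 0.5100 m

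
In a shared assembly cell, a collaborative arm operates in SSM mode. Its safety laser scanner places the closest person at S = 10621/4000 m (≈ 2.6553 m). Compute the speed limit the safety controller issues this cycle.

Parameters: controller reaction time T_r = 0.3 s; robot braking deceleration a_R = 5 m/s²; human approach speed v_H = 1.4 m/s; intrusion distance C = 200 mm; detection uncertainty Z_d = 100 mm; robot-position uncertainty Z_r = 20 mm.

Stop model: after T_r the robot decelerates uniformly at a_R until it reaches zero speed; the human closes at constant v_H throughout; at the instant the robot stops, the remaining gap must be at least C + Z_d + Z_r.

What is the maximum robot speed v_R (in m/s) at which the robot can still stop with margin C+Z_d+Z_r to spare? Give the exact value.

v_R_max = 47/20 m/s = 2.3500 m/s

at the boundary: (1/10)·v² + (29/50)·v + (-7661/4000) = 0
  disc = (29/50)² − 4·(1/10)·(-7661/4000) = 441/400 ; √disc = 21/20
  v_R = (−(29/50) + 21/20) / (2·(1/10)) = 47/20 m/s
check:
T_s = v_R/a_R = (47/20)/5 = 0.4700 s
robot in T_r: 2.3500·0.3000 = 0.7050 m
robot under decel: 2.3500²/(2·5.0000) = 0.5523 m
human over T_r+T_s: 1.4000·(0.3000+0.4700) = 1.0780 m
residual clearance needed = 0.2000+0.1000+0.0200 = 0.3200 m
sum ≈ 0.7050+0.5523+1.0780+0.3200 ≈ 2.6553 m = S ✓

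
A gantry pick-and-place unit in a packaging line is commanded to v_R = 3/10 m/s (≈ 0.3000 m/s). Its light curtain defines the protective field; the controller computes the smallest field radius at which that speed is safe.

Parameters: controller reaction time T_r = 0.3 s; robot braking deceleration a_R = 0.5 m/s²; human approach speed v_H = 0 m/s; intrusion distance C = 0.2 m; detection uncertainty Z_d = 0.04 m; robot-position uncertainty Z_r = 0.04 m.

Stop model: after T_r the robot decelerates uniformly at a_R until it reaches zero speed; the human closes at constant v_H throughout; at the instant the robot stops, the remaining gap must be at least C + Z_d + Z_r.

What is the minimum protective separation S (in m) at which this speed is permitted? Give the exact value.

S_min = 23/50 m = 0.4600 m

braking lasts T_s = (3/10)/(1/2) = 0.6000 s
robot in T_r: 0.3000·0.3000 = 0.0900 m
braking distance = 0.3000²/(2·0.5000) = 0.0900 m
person approaches 0.0000·(0.3000+0.6000) = 0.0000 m
residual clearance needed = 0.2000+0.0400+0.0400 = 0.2800 m
S_min ≈ 0.0900+0.0900+0.0000+0.2800  ⇒  S_min = 23/50 m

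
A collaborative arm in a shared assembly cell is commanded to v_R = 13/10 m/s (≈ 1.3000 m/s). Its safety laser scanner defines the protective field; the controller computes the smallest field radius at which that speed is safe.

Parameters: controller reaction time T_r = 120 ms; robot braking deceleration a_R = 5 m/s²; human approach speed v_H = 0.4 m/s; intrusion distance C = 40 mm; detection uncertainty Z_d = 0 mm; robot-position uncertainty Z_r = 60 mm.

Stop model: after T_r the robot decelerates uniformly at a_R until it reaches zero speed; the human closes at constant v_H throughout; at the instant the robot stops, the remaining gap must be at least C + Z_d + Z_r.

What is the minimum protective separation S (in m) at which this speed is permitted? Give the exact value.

T_s = v_R/a_R = (13/10)/5 = 0.2600 s
robot covers v_R·T_r = 1.3000·0.1200 = 0.1560 m before braking
robot covers 1.3000·0.2600 − ½·5.0000·0.2600² = 0.1690 m while stopping
person approaches 0.4000·(0.1200+0.2600) = 0.1520 m
residual clearance needed = 0.0400+0.0000+0.0600 = 0.1000 m
S_min ≈ 0.1560+0.1690+0.1520+0.1000  ⇒  S_min = 577/1000 m

S_min = 577/1000 m = 0.5770 m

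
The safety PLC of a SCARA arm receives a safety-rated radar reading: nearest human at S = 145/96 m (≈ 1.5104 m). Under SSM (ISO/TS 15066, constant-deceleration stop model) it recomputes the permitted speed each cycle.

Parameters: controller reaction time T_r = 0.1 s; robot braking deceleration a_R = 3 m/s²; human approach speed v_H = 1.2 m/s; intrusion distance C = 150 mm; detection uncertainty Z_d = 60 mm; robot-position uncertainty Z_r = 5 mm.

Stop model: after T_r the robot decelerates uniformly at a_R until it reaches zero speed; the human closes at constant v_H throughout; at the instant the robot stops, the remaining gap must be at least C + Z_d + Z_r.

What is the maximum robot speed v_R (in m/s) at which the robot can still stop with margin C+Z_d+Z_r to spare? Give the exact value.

quadratic (1/6)·v² + (1/2)·v + (-2821/2400) = 0
  disc = (1/2)² − 4·(1/6)·(-2821/2400) = 3721/3600 ; √disc = 61/60
  v_R = (−(1/2) + 61/60) / (2·(1/6)) = 31/20 m/s
check:
braking lasts T_s = (31/20)/3 = 0.5167 s
robot covers v_R·T_r = 1.5500·0.1000 = 0.1550 m before braking
robot under decel: 1.5500²/(2·3.0000) = 0.4004 m
person approaches 1.2000·(0.1000+0.5167) = 0.7400 m
C+Z_d+Z_r = 0.1500+0.0600+0.0050 = 0.2150 m
sum ≈ 0.1550+0.4004+0.7400+0.2150 ≈ 1.5104 m = S ✓

v_R_max = 31/20 m/s = 1.5500 m/s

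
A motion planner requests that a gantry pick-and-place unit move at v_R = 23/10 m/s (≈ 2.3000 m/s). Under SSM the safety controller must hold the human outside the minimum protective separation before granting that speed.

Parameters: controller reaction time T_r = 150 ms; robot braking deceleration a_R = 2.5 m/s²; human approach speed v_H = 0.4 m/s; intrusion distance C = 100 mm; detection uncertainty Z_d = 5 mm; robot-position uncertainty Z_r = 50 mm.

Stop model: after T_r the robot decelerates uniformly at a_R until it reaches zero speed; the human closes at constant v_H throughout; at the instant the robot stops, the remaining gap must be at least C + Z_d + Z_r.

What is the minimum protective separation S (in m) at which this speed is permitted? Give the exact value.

stop time T_s = (23/10)/(5/2) = 0.9200 s
robot covers v_R·T_r = 2.3000·0.1500 = 0.3450 m before braking
robot under decel: 2.3000²/(2·2.5000) = 1.0580 m
person approaches 0.4000·(0.1500+0.9200) = 0.4280 m
margins: 0.1000+0.0050+0.0500 = 0.1550 m
S_min ≈ 0.3450+1.0580+0.4280+0.1550  ⇒  S_min = 993/500 m

S_min = 993/500 m = 1.9860 m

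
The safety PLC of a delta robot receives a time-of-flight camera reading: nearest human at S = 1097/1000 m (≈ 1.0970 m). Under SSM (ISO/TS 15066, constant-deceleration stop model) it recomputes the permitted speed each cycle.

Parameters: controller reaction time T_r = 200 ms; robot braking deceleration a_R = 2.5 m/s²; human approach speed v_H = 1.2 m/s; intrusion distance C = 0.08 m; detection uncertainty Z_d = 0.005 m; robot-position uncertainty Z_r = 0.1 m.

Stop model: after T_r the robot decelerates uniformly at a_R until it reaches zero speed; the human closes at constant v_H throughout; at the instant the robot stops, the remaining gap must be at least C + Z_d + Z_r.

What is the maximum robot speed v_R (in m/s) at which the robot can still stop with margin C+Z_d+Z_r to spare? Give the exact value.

v_R_max = 4/5 m/s = 0.8000 m/s

quadratic (1/5)·v² + (17/25)·v + (-84/125) = 0
  disc = (17/25)² − 4·(1/5)·(-84/125) = 1 ; √disc = 1
  v_R = (−(17/25) + 1) / (2·(1/5)) = 4/5 m/s
check:
T_s = v_R/a_R = (4/5)/(5/2) = 0.3200 s
robot covers v_R·T_r = 0.8000·0.2000 = 0.1600 m before braking
robot covers 0.8000·0.3200 − ½·2.5000·0.3200² = 0.1280 m while stopping
human over T_r+T_s: 1.2000·(0.2000+0.3200) = 0.6240 m
residual clearance needed = 0.0800+0.0050+0.1000 = 0.1850 m
sum ≈ 0.1600+0.1280+0.6240+0.1850 ≈ 1.0970 m = S ✓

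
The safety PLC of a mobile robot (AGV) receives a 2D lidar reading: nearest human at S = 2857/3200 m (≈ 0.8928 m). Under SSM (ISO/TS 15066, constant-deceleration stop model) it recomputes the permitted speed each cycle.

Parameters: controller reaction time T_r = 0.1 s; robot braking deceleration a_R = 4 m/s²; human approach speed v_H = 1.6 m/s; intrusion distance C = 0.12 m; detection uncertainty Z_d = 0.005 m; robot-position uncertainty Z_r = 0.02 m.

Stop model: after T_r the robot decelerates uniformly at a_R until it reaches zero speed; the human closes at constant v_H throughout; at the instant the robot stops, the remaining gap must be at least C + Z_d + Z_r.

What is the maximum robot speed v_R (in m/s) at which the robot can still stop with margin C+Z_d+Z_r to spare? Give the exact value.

at the boundary: (1/8)·v² + (1/2)·v + (-1881/3200) = 0
  disc = (1/2)² − 4·(1/8)·(-1881/3200) = 3481/6400 ; √disc = 59/80
  v_R = (−(1/2) + 59/80) / (2·(1/8)) = 19/20 m/s
check:
stop time T_s = (19/20)/4 = 0.2375 s
robot in T_r: 0.9500·0.1000 = 0.0950 m
robot under decel: 0.9500²/(2·4.0000) = 0.1128 m
human closes 1.6000·0.3375 = 0.5400 m
margins: 0.1200+0.0050+0.0200 = 0.1450 m
sum ≈ 0.0950+0.1128+0.5400+0.1450 ≈ 0.8928 m = S ✓

v_R_max = 19/20 m/s = 0.9500 m/s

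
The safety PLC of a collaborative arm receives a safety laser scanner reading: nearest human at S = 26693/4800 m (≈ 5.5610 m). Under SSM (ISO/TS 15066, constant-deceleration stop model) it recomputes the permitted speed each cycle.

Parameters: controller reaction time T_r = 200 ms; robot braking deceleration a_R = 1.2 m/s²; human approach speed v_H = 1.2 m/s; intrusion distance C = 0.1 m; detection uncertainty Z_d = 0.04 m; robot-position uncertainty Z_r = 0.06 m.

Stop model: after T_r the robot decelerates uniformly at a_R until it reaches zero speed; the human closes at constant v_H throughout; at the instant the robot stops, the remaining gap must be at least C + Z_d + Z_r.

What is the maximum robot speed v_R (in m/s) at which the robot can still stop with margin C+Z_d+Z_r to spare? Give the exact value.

quadratic (5/12)·v² + (6/5)·v + (-24581/4800) = 0
  disc = (6/5)² − 4·(5/12)·(-24581/4800) = 143641/14400 ; √disc = 379/120
  v_R = (−(6/5) + 379/120) / (2·(5/12)) = 47/20 m/s
check:
stop time T_s = (47/20)/(6/5) = 1.9583 s
reaction-phase robot travel = 2.3500·0.2000 = 0.4700 m
robot under decel: 2.3500²/(2·1.2000) = 2.3010 m
person approaches 1.2000·(0.2000+1.9583) = 2.5900 m
residual clearance needed = 0.1000+0.0400+0.0600 = 0.2000 m
sum ≈ 0.4700+2.3010+2.5900+0.2000 ≈ 5.5610 m = S ✓

v_R_max = 47/20 m/s = 2.3500 m/s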